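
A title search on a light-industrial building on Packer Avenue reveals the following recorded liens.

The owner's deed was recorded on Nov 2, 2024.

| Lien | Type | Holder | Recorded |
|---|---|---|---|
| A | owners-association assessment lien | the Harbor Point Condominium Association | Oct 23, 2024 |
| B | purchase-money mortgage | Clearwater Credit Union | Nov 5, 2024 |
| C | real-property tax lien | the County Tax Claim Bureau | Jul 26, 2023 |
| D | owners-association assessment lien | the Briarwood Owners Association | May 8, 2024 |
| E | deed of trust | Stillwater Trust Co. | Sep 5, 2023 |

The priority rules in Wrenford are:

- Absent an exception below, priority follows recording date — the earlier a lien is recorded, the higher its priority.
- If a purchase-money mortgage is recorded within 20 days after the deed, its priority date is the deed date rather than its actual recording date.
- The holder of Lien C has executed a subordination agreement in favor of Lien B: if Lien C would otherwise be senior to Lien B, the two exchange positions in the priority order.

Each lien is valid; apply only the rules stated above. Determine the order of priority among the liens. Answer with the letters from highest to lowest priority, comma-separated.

Effective dates after the stated exceptions: B relates back to the deed date Nov 2, 2024.
Ordering by effective date: C (Jul 26, 2023), E (Sep 5, 2023), D (May 8, 2024), A (Oct 23, 2024), B (Nov 2, 2024).
Because C would otherwise rank above B, the subordination swaps them.

B, E, D, A, C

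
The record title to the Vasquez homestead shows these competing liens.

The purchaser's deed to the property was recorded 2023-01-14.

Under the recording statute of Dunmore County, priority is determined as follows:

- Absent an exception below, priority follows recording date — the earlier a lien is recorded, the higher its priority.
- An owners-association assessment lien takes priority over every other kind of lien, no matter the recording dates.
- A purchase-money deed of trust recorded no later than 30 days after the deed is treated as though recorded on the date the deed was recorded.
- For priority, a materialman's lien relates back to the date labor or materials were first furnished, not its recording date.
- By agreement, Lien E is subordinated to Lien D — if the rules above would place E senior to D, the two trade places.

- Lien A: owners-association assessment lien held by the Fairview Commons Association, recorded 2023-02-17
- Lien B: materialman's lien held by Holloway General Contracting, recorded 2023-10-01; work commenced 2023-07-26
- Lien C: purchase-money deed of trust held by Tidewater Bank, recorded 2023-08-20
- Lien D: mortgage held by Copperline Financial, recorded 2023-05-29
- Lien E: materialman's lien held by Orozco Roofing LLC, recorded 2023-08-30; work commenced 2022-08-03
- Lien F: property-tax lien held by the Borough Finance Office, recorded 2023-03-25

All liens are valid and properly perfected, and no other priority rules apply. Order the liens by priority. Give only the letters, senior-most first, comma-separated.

A, D, F, E, B, C

Effective dates after the stated exceptions: B relates back to 2023-07-26 (work commenced); C was recorded 218 days after the deed, outside the 30-day window, so it keeps its recording date; E relates back to 2022-08-03 (work commenced).
A is an owners-association assessment lien and takes priority over every other lien.
Ordering the rest by effective date: E (2022-08-03), F (2023-03-25), D (2023-05-29), B (2023-07-26), C (2023-08-20).
Because E would otherwise rank above D, the subordination swaps them.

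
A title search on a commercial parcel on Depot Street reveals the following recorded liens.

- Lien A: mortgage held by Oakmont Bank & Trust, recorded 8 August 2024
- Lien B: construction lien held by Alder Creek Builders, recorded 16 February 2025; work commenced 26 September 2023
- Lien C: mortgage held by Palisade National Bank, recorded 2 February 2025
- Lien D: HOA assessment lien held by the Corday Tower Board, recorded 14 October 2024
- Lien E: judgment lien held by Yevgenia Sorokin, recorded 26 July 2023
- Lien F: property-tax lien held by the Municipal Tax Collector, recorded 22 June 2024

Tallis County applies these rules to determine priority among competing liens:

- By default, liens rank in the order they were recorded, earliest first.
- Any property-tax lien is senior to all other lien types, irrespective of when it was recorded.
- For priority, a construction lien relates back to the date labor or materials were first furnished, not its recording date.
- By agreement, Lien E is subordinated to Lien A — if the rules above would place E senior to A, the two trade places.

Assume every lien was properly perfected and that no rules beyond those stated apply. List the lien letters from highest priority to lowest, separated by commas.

F, A, B, E, D, C

Adjusting effective dates: B relates back to 26 September 2023 (work commenced).
As a property-tax lien, F is senior to every other lien.
Among the remaining liens, by effective date: E (26 July 2023), B (26 September 2023), A (8 August 2024), D (14 October 2024), C (2 February 2025).
E would otherwise be senior to A, so under the subordination agreement E and A exchange positions.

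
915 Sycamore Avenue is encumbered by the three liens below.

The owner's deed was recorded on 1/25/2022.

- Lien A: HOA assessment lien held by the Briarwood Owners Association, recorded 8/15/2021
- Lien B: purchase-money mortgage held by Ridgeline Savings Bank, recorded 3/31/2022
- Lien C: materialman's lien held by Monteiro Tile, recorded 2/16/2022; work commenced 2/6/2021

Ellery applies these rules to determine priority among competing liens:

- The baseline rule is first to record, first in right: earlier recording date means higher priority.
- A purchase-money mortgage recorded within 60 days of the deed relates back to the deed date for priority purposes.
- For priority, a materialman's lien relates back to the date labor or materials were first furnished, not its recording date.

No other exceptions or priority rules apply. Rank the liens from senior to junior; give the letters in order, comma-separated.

Adjusting effective dates: B was recorded 65 days after the deed — beyond 60 days — so no relation-back applies; C's effective date is 2/6/2021, when work began.
By effective date, earliest first: C (2/6/2021), A (8/15/2021), B (3/31/2022).

C, A, B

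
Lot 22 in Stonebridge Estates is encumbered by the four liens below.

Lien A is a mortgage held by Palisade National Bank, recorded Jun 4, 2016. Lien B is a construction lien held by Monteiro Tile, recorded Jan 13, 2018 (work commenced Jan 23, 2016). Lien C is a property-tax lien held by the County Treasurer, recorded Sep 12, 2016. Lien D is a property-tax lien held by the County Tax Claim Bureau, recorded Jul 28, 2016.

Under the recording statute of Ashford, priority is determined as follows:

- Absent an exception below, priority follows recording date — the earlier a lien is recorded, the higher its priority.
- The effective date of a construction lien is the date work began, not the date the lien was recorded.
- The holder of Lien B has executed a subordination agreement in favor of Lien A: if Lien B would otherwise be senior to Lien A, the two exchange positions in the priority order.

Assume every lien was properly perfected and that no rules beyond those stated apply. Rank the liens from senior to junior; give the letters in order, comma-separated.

First, effective dates: B relates back to Jan 23, 2016 (work commenced).
By effective date, earliest first: B (Jan 23, 2016), A (Jun 4, 2016), D (Jul 28, 2016), C (Sep 12, 2016).
B is senior to A before the subordination, so the two trade places.

A, B, D, C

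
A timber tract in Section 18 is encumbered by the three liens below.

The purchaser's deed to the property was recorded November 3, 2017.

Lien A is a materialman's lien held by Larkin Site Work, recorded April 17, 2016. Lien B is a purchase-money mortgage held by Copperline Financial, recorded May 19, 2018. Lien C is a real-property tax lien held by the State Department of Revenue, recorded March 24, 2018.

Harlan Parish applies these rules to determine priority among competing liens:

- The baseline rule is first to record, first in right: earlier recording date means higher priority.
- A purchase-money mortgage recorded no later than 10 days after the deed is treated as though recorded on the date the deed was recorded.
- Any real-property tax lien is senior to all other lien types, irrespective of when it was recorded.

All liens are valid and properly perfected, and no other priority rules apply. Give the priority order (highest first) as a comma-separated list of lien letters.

C, A, B

First, effective dates: B missed the 10-day window (197 days after the deed), so its recording date stands.
C, as a real-property tax lien, has superpriority and ranks first.
Remaining liens by effective date: A (April 17, 2016), B (May 19, 2018).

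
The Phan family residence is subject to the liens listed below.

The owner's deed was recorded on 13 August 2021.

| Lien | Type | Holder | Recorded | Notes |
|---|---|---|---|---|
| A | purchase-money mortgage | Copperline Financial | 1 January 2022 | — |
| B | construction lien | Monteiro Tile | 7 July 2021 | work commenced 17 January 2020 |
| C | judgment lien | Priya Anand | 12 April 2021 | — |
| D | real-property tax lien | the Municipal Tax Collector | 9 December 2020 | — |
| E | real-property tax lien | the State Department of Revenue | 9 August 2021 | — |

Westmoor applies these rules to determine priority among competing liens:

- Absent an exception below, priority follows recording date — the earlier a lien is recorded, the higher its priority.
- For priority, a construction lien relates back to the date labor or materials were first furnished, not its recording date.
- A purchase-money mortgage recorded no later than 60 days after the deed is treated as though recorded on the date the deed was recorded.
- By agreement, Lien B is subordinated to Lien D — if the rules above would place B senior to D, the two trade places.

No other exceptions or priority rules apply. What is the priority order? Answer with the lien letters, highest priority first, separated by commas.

First, effective dates: A was recorded 141 days after the deed, outside the 60-day window, so it keeps its recording date; B's effective date is 17 January 2020, when work began.
Ordering by effective date: B (17 January 2020), D (9 December 2020), C (12 April 2021), E (9 August 2021), A (1 January 2022).
B would otherwise be senior to D, so under the subordination agreement B and D exchange positions.

D, B, C, E, A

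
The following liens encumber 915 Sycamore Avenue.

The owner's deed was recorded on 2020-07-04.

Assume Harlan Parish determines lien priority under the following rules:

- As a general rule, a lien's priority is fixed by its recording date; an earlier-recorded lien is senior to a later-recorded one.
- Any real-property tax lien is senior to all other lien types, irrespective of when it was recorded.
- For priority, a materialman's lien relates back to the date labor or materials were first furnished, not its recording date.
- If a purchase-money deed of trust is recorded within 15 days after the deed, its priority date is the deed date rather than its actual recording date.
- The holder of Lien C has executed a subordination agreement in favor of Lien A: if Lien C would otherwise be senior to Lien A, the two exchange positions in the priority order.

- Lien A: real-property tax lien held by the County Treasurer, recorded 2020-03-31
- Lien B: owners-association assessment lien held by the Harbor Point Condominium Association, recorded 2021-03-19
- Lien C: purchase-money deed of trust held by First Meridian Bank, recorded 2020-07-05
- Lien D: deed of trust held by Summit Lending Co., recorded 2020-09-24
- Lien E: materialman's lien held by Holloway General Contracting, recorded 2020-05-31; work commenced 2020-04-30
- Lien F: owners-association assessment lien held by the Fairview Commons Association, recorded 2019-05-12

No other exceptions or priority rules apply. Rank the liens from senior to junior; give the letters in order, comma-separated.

Adjusting effective dates: C relates back to the deed date 2020-07-04; E is treated as recorded 2020-04-30, the work-commencement date.
A is a real-property tax lien, so it outranks all other liens regardless of date.
Ordering the rest by effective date: F (2019-05-12), E (2020-04-30), C (2020-07-04), D (2020-09-24), B (2021-03-19).
C is already junior to A, so the subordination agreement changes nothing.

A, F, E, C, D, B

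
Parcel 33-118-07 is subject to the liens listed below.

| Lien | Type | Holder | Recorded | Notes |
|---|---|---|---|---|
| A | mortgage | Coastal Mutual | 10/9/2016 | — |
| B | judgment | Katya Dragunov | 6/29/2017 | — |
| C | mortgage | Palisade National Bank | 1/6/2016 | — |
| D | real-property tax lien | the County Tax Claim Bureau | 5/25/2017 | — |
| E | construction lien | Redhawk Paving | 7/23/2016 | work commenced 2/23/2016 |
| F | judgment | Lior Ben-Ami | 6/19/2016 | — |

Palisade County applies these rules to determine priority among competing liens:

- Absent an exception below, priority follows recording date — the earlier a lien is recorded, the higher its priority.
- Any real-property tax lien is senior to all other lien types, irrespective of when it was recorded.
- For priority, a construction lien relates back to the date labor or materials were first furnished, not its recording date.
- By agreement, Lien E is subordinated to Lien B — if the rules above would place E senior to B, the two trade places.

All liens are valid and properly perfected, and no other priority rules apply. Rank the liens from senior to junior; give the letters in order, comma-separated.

Adjusting effective dates: E's effective date is 2/23/2016, when work began.
D is a real-property tax lien, so it outranks all other liens regardless of date.
The other liens, earliest effective date first: C (1/6/2016), E (2/23/2016), F (6/19/2016), A (10/9/2016), B (6/29/2017).
E is senior to B before the subordination, so the two trade places.

D, C, B, F, A, E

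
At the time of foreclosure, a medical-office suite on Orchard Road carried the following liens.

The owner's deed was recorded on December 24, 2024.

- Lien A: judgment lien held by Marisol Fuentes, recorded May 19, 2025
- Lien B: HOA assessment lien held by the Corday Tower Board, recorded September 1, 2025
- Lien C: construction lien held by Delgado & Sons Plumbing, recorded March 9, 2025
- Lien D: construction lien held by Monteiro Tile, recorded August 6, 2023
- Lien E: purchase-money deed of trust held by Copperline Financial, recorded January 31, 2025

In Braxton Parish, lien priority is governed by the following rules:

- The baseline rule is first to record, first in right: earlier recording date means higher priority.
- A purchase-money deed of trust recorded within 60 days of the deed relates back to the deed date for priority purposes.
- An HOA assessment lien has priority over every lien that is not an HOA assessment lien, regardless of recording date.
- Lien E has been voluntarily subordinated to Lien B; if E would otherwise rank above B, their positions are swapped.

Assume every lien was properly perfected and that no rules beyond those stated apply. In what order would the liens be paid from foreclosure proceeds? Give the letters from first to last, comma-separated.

B, D, E, C, A

Adjusting effective dates: E was recorded within the 60-day window, so its effective date is the deed date December 24, 2024.
B is an HOA assessment lien, so it outranks all other liens regardless of date.
Among the remaining liens, by effective date: D (August 6, 2023), E (December 24, 2024), C (March 9, 2025), A (May 19, 2025).
E is already junior to B, so the subordination agreement changes nothing.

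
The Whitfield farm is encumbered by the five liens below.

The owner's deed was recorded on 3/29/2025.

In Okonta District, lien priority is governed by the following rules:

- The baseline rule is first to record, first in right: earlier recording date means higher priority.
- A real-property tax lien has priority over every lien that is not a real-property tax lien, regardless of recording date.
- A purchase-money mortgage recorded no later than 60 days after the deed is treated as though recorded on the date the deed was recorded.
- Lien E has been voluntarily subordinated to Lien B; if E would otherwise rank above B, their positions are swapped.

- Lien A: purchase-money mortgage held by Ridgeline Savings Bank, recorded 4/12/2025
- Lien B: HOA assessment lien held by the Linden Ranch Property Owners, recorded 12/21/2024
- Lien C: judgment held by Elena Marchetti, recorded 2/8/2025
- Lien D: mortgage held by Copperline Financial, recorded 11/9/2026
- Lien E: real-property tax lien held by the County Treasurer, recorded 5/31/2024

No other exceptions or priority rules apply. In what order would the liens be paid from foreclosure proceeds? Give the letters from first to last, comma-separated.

B, E, C, A, D

Effective dates: A was recorded within the 60-day window, so its effective date is the deed date 3/29/2025.
E is a real-property tax lien and takes priority over every other lien.
Remaining liens by effective date: B (12/21/2024), C (2/8/2025), A (3/29/2025), D (11/9/2026).
E would otherwise be senior to B, so under the subordination agreement E and B exchange positions.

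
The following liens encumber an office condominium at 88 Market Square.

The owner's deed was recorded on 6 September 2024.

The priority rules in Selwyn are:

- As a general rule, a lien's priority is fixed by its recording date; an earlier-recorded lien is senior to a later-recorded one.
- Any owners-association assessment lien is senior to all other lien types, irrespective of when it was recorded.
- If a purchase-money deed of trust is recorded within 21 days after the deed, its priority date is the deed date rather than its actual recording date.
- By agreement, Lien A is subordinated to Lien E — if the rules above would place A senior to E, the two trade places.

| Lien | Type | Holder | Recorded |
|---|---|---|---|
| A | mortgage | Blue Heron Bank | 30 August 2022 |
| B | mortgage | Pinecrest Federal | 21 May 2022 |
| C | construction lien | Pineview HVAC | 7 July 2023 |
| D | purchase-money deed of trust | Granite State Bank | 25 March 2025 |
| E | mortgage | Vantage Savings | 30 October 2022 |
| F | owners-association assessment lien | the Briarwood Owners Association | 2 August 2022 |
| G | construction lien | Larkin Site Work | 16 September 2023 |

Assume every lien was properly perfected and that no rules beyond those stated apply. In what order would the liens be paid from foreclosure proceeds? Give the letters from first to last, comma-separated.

F, B, E, A, C, G, D

First, effective dates: D was recorded 200 days after the deed — beyond 21 days — so no relation-back applies.
F, as an owners-association assessment lien, has superpriority and ranks first.
The other liens, earliest effective date first: B (21 May 2022), A (30 August 2022), E (30 October 2022), C (7 July 2023), G (16 September 2023), D (25 March 2025).
Because A would otherwise rank above E, the subordination swaps them.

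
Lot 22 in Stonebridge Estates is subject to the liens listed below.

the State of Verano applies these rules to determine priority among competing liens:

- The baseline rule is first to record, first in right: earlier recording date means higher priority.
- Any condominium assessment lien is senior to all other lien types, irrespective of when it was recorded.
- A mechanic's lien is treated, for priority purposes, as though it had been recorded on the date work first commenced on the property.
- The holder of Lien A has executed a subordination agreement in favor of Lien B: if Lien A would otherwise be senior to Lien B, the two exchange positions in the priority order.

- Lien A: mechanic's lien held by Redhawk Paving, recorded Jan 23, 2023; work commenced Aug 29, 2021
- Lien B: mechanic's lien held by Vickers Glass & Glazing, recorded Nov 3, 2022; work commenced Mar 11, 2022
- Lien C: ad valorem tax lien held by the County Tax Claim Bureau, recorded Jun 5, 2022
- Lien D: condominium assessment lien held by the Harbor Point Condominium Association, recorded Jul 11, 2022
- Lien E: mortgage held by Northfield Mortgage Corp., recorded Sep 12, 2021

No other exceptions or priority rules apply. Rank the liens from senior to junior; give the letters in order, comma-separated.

Adjusting effective dates: A's effective date is Aug 29, 2021, when work began; B relates back to Mar 11, 2022 (work commenced).
D, as a condominium assessment lien, has superpriority and ranks first.
Among the remaining liens, by effective date: A (Aug 29, 2021), E (Sep 12, 2021), B (Mar 11, 2022), C (Jun 5, 2022).
The subordination applies — A was senior to B — so A and B swap.

D, B, E, A, C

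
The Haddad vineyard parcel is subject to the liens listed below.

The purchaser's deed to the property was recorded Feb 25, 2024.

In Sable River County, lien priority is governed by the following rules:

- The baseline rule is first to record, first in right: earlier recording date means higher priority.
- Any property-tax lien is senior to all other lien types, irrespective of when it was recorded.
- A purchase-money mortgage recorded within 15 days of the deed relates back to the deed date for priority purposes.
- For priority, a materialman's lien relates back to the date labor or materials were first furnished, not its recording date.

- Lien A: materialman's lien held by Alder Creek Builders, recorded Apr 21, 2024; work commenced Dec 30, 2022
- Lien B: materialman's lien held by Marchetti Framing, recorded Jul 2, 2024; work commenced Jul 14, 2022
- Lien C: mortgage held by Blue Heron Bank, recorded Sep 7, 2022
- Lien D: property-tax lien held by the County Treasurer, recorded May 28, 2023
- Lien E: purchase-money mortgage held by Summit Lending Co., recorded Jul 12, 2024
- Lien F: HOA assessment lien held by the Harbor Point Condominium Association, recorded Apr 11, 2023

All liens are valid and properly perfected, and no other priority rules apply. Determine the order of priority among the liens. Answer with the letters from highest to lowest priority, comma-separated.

D, B, C, A, F, E

First, effective dates: A's effective date is Dec 30, 2022, when work began; B relates back to Jul 14, 2022 (work commenced); E was recorded 138 days after the deed, outside the 15-day window, so it keeps its recording date.
D, as a property-tax lien, has superpriority and ranks first.
Among the remaining liens, by effective date: B (Jul 14, 2022), C (Sep 7, 2022), A (Dec 30, 2022), F (Apr 11, 2023), E (Jul 12, 2024).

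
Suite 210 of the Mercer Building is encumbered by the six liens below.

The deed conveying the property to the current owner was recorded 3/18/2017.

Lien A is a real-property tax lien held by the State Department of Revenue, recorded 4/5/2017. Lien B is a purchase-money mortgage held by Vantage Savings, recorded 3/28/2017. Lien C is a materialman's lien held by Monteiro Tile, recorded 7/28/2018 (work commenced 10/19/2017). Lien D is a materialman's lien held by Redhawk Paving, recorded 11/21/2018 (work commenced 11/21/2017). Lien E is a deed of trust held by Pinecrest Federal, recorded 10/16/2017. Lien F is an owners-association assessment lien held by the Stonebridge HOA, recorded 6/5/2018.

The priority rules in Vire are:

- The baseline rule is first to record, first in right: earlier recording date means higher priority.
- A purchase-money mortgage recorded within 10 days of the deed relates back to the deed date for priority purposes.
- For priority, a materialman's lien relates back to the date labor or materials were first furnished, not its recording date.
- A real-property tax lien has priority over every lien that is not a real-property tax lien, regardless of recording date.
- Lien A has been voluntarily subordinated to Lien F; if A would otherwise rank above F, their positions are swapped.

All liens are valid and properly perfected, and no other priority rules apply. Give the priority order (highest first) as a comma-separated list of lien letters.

Effective dates: B relates back to the deed date 3/18/2017; C's effective date is 10/19/2017, when work began; D's effective date is 11/21/2017, when work began.
A, as a real-property tax lien, has superpriority and ranks first.
The other liens, earliest effective date first: B (3/18/2017), E (10/16/2017), C (10/19/2017), D (11/21/2017), F (6/5/2018).
The subordination applies — A was senior to F — so A and F swap.

F, B, E, C, D, A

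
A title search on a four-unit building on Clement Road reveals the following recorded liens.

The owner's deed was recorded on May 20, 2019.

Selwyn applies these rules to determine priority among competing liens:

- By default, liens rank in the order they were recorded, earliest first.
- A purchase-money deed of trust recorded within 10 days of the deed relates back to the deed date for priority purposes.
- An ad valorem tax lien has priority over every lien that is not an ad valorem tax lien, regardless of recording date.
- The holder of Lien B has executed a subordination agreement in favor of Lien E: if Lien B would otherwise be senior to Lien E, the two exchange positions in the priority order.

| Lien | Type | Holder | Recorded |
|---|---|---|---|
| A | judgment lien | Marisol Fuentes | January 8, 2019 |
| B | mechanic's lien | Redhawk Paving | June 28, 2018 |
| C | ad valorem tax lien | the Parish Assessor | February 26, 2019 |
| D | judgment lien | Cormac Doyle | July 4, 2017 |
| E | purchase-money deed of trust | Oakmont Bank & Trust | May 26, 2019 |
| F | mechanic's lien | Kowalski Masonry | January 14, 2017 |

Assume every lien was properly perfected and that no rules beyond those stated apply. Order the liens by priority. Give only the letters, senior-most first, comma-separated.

C, F, D, E, A, B

First, effective dates: E was recorded within the 10-day window, so its effective date is the deed date May 20, 2019.
As an ad valorem tax lien, C is senior to every other lien.
Among the remaining liens, by effective date: F (January 14, 2017), D (July 4, 2017), B (June 28, 2018), A (January 8, 2019), E (May 20, 2019).
B would otherwise be senior to E, so under the subordination agreement B and E exchange positions.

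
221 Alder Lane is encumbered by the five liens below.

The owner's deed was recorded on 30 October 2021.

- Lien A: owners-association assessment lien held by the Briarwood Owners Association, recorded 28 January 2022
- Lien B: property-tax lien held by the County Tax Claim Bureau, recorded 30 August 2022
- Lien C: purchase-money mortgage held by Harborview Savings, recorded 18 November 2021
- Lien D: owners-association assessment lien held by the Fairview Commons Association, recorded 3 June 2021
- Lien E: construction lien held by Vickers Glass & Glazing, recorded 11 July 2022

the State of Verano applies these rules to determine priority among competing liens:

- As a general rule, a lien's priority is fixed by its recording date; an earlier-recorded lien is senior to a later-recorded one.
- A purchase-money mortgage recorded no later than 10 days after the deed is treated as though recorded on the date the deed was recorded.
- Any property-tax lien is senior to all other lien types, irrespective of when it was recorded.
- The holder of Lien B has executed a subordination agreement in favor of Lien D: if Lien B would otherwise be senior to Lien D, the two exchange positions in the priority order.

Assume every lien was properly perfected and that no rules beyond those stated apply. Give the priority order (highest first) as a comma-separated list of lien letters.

Effective dates: C was recorded 19 days after the deed — beyond 10 days — so no relation-back applies.
B, as a property-tax lien, has superpriority and ranks first.
The other liens, earliest effective date first: D (3 June 2021), C (18 November 2021), A (28 January 2022), E (11 July 2022).
The subordination applies — B was senior to D — so B and D swap.

D, B, C, A, E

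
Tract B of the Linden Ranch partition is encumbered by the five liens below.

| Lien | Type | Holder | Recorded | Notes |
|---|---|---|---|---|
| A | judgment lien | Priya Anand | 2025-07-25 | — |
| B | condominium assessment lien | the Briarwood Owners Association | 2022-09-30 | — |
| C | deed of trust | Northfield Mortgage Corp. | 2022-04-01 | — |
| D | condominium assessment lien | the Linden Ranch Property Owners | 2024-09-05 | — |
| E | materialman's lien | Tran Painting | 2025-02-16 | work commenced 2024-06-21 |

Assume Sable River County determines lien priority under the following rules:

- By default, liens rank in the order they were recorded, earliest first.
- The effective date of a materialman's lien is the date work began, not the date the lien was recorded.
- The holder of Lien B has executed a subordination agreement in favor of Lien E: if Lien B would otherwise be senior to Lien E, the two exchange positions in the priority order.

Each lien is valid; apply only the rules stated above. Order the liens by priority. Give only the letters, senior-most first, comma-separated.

Effective dates after the stated exceptions: E relates back to 2024-06-21 (work commenced).
Sorted by effective date: C (2022-04-01), B (2022-09-30), E (2024-06-21), D (2024-09-05), A (2025-07-25).
B is senior to E before the subordination, so the two trade places.

C, E, B, D, A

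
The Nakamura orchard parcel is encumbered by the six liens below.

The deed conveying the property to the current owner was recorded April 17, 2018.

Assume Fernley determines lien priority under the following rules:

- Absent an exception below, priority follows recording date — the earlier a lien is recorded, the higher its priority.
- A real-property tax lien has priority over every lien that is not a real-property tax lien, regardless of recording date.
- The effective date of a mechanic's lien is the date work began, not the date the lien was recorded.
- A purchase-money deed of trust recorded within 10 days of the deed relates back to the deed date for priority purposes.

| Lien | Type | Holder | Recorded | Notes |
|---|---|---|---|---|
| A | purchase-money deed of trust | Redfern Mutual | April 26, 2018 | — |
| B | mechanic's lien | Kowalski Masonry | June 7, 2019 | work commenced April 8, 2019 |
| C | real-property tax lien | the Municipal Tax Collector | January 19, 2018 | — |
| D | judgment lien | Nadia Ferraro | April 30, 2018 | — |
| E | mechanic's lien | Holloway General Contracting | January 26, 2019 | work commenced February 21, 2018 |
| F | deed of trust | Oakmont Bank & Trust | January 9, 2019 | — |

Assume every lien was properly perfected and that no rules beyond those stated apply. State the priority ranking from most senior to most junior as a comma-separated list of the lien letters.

Effective dates after the stated exceptions: A's effective date is the deed date, April 17, 2018; B relates back to April 8, 2019 (work commenced); E is treated as recorded February 21, 2018, the work-commencement date.
As a real-property tax lien, C is senior to every other lien.
The other liens, earliest effective date first: E (February 21, 2018), A (April 17, 2018), D (April 30, 2018), F (January 9, 2019), B (April 8, 2019).

C, E, A, D, F, B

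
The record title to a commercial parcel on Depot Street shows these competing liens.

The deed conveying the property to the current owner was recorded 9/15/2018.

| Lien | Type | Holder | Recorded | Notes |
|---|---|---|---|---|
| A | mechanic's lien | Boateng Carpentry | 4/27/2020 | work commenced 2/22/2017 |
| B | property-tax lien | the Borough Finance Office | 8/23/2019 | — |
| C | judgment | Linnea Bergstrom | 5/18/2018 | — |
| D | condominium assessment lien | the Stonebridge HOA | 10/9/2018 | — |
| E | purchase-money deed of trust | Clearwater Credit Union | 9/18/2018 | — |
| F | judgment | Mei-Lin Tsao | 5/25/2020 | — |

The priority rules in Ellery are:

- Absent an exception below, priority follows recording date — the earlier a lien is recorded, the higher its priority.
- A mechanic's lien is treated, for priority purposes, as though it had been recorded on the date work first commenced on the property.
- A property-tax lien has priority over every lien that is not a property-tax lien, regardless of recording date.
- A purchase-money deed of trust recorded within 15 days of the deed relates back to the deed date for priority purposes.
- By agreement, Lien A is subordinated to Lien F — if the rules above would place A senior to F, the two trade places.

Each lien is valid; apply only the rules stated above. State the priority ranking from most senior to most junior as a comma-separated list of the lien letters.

First, effective dates: A's effective date is 2/22/2017, when work began; E's effective date is the deed date, 9/15/2018.
B is a property-tax lien and takes priority over every other lien.
The other liens, earliest effective date first: A (2/22/2017), C (5/18/2018), E (9/15/2018), D (10/9/2018), F (5/25/2020).
A would otherwise be senior to F, so under the subordination agreement A and F exchange positions.

B, F, C, E, D, A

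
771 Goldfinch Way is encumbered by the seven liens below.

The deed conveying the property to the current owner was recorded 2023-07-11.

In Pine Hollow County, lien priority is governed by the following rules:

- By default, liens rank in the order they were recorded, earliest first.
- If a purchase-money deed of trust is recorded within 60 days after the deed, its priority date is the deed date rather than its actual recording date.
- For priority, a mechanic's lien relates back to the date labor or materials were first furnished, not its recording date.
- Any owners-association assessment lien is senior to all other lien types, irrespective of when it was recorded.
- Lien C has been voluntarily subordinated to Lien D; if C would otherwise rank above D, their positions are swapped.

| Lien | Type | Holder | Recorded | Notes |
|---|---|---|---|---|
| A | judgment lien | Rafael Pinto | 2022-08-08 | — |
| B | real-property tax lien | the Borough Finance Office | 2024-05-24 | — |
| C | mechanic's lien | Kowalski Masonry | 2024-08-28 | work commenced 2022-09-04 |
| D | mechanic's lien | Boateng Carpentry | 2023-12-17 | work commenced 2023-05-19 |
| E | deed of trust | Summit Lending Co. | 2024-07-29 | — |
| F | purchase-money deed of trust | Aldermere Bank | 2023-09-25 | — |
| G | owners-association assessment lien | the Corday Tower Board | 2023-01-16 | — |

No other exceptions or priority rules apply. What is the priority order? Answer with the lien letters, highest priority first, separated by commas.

Adjusting effective dates: C is treated as recorded 2022-09-04, the work-commencement date; D relates back to 2023-05-19 (work commenced); F was recorded 76 days after the deed — beyond 60 days — so no relation-back applies.
G is an owners-association assessment lien, so it outranks all other liens regardless of date.
The other liens, earliest effective date first: A (2022-08-08), C (2022-09-04), D (2023-05-19), F (2023-09-25), B (2024-05-24), E (2024-07-29).
C would otherwise be senior to D, so under the subordination agreement C and D exchange positions.

G, A, D, C, F, B, E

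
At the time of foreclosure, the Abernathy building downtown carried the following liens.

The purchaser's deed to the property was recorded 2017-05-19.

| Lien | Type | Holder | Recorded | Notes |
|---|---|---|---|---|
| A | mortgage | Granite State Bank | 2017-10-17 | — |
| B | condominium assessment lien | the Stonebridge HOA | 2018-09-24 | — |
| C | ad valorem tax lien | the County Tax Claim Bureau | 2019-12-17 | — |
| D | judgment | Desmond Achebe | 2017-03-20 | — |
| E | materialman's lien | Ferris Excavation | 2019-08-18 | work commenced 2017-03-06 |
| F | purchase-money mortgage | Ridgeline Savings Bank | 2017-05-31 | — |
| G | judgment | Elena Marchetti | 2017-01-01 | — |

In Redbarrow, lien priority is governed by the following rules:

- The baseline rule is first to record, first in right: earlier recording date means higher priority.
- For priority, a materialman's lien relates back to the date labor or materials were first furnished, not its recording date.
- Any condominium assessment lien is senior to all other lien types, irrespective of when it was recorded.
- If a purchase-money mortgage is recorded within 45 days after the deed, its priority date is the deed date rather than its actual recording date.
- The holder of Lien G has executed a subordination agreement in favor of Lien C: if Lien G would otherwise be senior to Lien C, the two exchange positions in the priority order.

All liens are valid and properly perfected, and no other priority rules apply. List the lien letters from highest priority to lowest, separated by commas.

Effective dates: E is treated as recorded 2017-03-06, the work-commencement date; F relates back to the deed date 2017-05-19.
B, as a condominium assessment lien, has superpriority and ranks first.
Remaining liens by effective date: G (2017-01-01), E (2017-03-06), D (2017-03-20), F (2017-05-19), A (2017-10-17), C (2019-12-17).
G is senior to C before the subordination, so the two trade places.

B, C, E, D, F, A, G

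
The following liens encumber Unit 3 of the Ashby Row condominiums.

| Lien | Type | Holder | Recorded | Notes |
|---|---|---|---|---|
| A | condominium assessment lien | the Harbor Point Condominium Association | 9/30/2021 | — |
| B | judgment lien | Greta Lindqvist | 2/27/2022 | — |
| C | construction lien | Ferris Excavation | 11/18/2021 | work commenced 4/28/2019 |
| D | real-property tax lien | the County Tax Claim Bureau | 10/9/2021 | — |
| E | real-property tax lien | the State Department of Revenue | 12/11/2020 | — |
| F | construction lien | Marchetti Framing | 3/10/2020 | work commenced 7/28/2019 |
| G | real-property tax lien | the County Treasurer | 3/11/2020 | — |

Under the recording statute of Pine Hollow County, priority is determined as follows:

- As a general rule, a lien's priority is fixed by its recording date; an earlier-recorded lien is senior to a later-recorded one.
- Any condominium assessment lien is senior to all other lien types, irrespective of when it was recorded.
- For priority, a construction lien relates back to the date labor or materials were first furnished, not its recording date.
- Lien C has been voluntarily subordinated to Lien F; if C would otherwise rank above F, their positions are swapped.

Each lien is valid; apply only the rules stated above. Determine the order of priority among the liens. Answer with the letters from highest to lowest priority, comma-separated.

A, F, C, G, E, D, B

Effective dates after the stated exceptions: C's effective date is 4/28/2019, when work began; F's effective date is 7/28/2019, when work began.
As a condominium assessment lien, A is senior to every other lien.
Among the remaining liens, by effective date: C (4/28/2019), F (7/28/2019), G (3/11/2020), E (12/11/2020), D (10/9/2021), B (2/27/2022).
Because C would otherwise rank above F, the subordination swaps them.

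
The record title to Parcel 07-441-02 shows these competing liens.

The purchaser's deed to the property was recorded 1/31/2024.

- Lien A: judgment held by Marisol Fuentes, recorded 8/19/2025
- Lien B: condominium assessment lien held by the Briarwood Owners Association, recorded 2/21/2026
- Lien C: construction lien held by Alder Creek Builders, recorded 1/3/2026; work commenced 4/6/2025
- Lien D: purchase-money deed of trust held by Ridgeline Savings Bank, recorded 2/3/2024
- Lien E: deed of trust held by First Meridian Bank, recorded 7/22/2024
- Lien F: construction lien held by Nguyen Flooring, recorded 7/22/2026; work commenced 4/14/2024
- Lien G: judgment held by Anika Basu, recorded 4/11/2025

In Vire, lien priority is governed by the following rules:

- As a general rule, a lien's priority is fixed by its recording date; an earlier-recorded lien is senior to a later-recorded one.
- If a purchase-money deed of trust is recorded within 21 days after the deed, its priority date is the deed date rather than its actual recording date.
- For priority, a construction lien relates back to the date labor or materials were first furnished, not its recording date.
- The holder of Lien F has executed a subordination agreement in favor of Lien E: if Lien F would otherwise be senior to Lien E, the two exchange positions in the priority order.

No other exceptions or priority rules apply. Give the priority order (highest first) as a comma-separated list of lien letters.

D, E, F, C, G, A, B

Adjusting effective dates: C's effective date is 4/6/2025, when work began; D was recorded within the 21-day window, so its effective date is the deed date 1/31/2024; F relates back to 4/14/2024 (work commenced).
Sorted by effective date: D (1/31/2024), F (4/14/2024), E (7/22/2024), C (4/6/2025), G (4/11/2025), A (8/19/2025), B (2/21/2026).
F is senior to E before the subordination, so the two trade places.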